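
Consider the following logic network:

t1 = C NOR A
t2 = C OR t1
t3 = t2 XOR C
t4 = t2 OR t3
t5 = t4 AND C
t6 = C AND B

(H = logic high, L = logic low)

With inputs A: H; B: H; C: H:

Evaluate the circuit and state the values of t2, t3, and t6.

t1 = C NOR A = H NOR H = L
t2 = C OR t1 = H OR L = H
t3 = t2 XOR C = H XOR H = L
t6 = C AND B = H AND H = H

t2 = H  t3 = L  t6 = H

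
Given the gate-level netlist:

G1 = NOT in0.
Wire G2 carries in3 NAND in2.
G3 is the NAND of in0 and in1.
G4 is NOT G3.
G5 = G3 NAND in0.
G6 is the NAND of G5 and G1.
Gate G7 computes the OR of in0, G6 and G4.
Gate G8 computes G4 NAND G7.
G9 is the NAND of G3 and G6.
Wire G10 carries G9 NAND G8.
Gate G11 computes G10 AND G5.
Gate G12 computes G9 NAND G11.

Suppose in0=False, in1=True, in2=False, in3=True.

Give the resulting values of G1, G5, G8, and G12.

G1 = True; G5 = True; G8 = True; G12 = True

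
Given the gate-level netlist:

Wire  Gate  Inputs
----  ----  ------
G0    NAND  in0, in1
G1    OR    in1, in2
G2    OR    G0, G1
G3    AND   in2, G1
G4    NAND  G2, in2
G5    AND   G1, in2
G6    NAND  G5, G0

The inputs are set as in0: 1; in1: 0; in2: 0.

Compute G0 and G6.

G0 = in0 NAND in1 = 1 NAND 0 = 1
G1 = in1 OR in2 = 0 OR 0 = 0
G5 = G1 AND in2 = 0 AND 0 = 0
G6 = G5 NAND G0 = 0 NAND 1 = 1

G0 = 1; G6 = 1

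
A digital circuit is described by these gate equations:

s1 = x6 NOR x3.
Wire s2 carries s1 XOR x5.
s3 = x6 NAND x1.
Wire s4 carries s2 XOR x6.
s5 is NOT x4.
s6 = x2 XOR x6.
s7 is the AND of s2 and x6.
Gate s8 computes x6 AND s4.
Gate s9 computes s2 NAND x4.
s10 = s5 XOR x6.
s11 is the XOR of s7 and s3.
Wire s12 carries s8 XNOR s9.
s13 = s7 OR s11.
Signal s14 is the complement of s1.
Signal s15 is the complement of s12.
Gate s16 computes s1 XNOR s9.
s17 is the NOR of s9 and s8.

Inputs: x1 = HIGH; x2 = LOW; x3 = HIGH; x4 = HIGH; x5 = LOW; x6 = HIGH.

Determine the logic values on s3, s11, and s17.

s3 = LOW, s11 = LOW, s17 = LOW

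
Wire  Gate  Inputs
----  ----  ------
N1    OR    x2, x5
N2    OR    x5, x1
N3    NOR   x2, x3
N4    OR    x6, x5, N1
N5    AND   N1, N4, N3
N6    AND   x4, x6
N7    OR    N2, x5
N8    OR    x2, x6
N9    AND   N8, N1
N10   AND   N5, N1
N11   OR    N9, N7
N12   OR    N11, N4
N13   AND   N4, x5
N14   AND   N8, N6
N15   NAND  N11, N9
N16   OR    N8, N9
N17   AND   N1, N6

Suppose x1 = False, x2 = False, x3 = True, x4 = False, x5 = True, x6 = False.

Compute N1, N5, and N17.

N1 = x2 OR x5 = False OR True = True
N3 = x2 NOR x3 = False NOR True = False
N4 = x6 OR x5 OR N1 = False OR True OR True = True
N5 = N1 AND N4 AND N3 = True AND True AND False = False
N6 = x4 AND x6 = False AND False = False
N17 = N1 AND N6 = True AND False = False

N1 = True, N5 = False, N17 = False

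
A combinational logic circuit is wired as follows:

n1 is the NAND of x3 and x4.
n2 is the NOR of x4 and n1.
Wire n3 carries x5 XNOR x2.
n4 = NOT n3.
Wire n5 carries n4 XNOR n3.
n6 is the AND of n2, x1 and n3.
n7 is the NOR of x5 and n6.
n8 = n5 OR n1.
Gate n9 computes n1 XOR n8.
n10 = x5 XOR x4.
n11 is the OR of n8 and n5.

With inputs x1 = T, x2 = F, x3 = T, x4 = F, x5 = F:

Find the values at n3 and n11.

n3 = T  n11 = T

n1 = x3 NAND x4 = T NAND F = T
n3 = x5 XNOR x2 = F XNOR F = T
n4 = NOT n3 = NOT T = F
n5 = n4 XNOR n3 = F XNOR T = F
n8 = n5 OR n1 = F OR T = T
n11 = n8 OR n5 = T OR F = T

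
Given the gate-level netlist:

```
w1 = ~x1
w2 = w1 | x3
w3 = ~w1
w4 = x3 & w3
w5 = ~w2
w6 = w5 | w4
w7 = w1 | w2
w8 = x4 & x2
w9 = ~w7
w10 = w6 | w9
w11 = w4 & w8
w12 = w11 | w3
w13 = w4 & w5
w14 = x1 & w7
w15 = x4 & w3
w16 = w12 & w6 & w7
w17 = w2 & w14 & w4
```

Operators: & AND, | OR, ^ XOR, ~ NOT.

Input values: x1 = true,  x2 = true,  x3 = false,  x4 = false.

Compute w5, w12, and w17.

w5 = true  w12 = true  w17 = false

w1 = NOT x1 = NOT true = false
w2 = w1 OR x3 = false OR false = false
w3 = NOT w1 = NOT false = true
w4 = x3 AND w3 = false AND true = false
w5 = NOT w2 = NOT false = true
w7 = w1 OR w2 = false OR false = false
w8 = x4 AND x2 = false AND true = false
w11 = w4 AND w8 = false AND false = false
w12 = w11 OR w3 = false OR true = true
w14 = x1 AND w7 = true AND false = false
w17 = w2 AND w14 AND w4 = false AND false AND false = false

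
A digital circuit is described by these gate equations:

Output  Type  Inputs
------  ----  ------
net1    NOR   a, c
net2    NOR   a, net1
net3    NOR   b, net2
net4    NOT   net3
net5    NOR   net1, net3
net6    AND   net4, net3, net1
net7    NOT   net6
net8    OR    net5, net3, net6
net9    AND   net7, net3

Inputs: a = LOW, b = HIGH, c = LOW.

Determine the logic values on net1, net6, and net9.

net1 = a NOR c = LOW NOR LOW = HIGH
net2 = a NOR net1 = LOW NOR HIGH = LOW
net3 = b NOR net2 = HIGH NOR LOW = LOW
net4 = NOT net3 = NOT LOW = HIGH
net6 = net4 AND net3 AND net1 = HIGH AND LOW AND HIGH = LOW
net7 = NOT net6 = NOT LOW = HIGH
net9 = net7 AND net3 = HIGH AND LOW = LOW

net1 = HIGH, net6 = LOW, net9 = LOW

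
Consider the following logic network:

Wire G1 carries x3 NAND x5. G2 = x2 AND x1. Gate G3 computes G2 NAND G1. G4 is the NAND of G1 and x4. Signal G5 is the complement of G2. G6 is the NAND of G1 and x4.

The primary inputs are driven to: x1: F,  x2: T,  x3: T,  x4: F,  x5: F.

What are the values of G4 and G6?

G1 = x3 NAND x5 = T NAND F = T
G4 = G1 NAND x4 = T NAND F = T
G6 = G1 NAND x4 = T NAND F = T

G4 = T  G6 = T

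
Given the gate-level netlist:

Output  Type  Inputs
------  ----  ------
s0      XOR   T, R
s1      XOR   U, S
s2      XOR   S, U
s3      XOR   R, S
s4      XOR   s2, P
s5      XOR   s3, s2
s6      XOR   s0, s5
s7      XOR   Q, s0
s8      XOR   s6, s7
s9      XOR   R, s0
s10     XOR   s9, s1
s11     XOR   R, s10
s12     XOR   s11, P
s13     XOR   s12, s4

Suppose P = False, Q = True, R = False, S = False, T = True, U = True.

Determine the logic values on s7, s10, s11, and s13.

s7 = False, s10 = False, s11 = False, s13 = True

s0 = T XOR R = True XOR False = True
s1 = U XOR S = True XOR False = True
s2 = S XOR U = False XOR True = True
s4 = s2 XOR P = True XOR False = True
s7 = Q XOR s0 = True XOR True = False
s9 = R XOR s0 = False XOR True = True
s10 = s9 XOR s1 = True XOR True = False
s11 = R XOR s10 = False XOR False = False
s12 = s11 XOR P = False XOR False = False
s13 = s12 XOR s4 = False XOR True = True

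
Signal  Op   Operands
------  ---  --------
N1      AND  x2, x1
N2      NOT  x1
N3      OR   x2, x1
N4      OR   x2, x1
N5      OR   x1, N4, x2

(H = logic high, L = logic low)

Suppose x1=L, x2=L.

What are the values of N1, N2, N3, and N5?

N1 = L, N2 = H, N3 = L, N5 = L

N1 = x2 AND x1 = L AND L = L
N2 = NOT x1 = NOT L = H
N3 = x2 OR x1 = L OR L = L
N4 = x2 OR x1 = L OR L = L
N5 = x1 OR N4 OR x2 = L OR L OR L = L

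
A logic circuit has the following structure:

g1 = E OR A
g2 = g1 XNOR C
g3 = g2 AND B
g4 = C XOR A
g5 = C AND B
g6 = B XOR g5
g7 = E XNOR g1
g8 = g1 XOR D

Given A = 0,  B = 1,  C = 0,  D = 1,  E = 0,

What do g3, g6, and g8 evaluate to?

g1 = E OR A = 0 OR 0 = 0
g2 = g1 XNOR C = 0 XNOR 0 = 1
g3 = g2 AND B = 1 AND 1 = 1
g5 = C AND B = 0 AND 1 = 0
g6 = B XOR g5 = 1 XOR 0 = 1
g8 = g1 XOR D = 0 XOR 1 = 1

g3 = 1; g6 = 1; g8 = 1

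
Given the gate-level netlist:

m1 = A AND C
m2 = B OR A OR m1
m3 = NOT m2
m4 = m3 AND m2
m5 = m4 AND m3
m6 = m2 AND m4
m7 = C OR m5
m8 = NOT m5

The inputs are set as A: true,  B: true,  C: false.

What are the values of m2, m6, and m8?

m2 = true  m6 = false  m8 = true

m1 = A AND C = true AND false = false
m2 = B OR A OR m1 = true OR true OR false = true
m3 = NOT m2 = NOT true = false
m4 = m3 AND m2 = false AND true = false
m5 = m4 AND m3 = false AND false = false
m6 = m2 AND m4 = true AND false = false
m8 = NOT m5 = NOT false = true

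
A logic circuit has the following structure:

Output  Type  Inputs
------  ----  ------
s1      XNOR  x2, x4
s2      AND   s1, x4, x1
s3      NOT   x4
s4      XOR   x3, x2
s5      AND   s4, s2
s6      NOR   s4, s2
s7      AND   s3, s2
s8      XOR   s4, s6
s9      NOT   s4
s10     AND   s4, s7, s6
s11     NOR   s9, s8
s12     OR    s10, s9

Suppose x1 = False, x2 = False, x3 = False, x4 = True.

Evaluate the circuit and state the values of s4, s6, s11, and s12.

s4 = False, s6 = True, s11 = False, s12 = True

s1 = x2 XNOR x4 = False XNOR True = False
s2 = s1 AND x4 AND x1 = False AND True AND False = False
s3 = NOT x4 = NOT True = False
s4 = x3 XOR x2 = False XOR False = False
s6 = s4 NOR s2 = False NOR False = True
s7 = s3 AND s2 = False AND False = False
s8 = s4 XOR s6 = False XOR True = True
s9 = NOT s4 = NOT False = True
s10 = s4 AND s7 AND s6 = False AND False AND True = False
s11 = s9 NOR s8 = True NOR True = False
s12 = s10 OR s9 = False OR True = True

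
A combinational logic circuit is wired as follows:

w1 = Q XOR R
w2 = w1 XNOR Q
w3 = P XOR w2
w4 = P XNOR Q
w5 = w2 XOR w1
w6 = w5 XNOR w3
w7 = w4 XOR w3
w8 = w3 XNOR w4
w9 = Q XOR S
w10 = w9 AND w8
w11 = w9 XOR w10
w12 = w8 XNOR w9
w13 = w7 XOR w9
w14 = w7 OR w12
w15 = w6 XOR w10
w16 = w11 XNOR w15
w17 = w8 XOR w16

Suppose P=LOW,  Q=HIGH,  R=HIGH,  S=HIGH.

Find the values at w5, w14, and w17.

w5 = LOW, w14 = LOW, w17 = HIGH

w1 = Q XOR R = HIGH XOR HIGH = LOW
w2 = w1 XNOR Q = LOW XNOR HIGH = LOW
w3 = P XOR w2 = LOW XOR LOW = LOW
w4 = P XNOR Q = LOW XNOR HIGH = LOW
w5 = w2 XOR w1 = LOW XOR LOW = LOW
w6 = w5 XNOR w3 = LOW XNOR LOW = HIGH
w7 = w4 XOR w3 = LOW XOR LOW = LOW
w8 = w3 XNOR w4 = LOW XNOR LOW = HIGH
w9 = Q XOR S = HIGH XOR HIGH = LOW
w10 = w9 AND w8 = LOW AND HIGH = LOW
w11 = w9 XOR w10 = LOW XOR LOW = LOW
w12 = w8 XNOR w9 = HIGH XNOR LOW = LOW
w14 = w7 OR w12 = LOW OR LOW = LOW
w15 = w6 XOR w10 = HIGH XOR LOW = HIGH
w16 = w11 XNOR w15 = LOW XNOR HIGH = LOW
w17 = w8 XOR w16 = HIGH XOR LOW = HIGH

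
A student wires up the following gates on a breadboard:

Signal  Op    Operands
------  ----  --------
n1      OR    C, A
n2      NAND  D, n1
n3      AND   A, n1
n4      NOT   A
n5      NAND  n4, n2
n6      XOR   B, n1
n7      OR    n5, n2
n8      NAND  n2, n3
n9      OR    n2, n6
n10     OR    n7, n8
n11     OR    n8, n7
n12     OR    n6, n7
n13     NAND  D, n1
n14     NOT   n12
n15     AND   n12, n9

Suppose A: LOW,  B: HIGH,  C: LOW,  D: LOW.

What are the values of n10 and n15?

n10 = HIGH; n15 = HIGH

n1 = C OR A = LOW OR LOW = LOW
n2 = D NAND n1 = LOW NAND LOW = HIGH
n3 = A AND n1 = LOW AND LOW = LOW
n4 = NOT A = NOT LOW = HIGH
n5 = n4 NAND n2 = HIGH NAND HIGH = LOW
n6 = B XOR n1 = HIGH XOR LOW = HIGH
n7 = n5 OR n2 = LOW OR HIGH = HIGH
n8 = n2 NAND n3 = HIGH NAND LOW = HIGH
n9 = n2 OR n6 = HIGH OR HIGH = HIGH
n10 = n7 OR n8 = HIGH OR HIGH = HIGH
n12 = n6 OR n7 = HIGH OR HIGH = HIGH
n15 = n12 AND n9 = HIGH AND HIGH = HIGH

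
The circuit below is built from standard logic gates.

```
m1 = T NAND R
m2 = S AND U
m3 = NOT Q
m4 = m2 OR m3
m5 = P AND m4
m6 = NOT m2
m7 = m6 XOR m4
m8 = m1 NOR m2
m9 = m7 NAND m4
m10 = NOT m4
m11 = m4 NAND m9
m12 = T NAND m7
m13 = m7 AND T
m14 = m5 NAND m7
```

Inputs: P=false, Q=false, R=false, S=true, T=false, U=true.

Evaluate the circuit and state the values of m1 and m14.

m1 = true; m14 = true

m1 = T NAND R = false NAND false = true
m2 = S AND U = true AND true = true
m3 = NOT Q = NOT false = true
m4 = m2 OR m3 = true OR true = true
m5 = P AND m4 = false AND true = false
m6 = NOT m2 = NOT true = false
m7 = m6 XOR m4 = false XOR true = true
m14 = m5 NAND m7 = false NAND true = true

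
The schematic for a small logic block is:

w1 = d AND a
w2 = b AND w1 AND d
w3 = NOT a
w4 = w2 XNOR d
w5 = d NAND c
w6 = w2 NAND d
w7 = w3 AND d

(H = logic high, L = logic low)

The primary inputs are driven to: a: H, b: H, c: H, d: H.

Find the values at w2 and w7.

w1 = d AND a = H AND H = H
w2 = b AND w1 AND d = H AND H AND H = H
w3 = NOT a = NOT H = L
w7 = w3 AND d = L AND H = L

w2 = H, w7 = L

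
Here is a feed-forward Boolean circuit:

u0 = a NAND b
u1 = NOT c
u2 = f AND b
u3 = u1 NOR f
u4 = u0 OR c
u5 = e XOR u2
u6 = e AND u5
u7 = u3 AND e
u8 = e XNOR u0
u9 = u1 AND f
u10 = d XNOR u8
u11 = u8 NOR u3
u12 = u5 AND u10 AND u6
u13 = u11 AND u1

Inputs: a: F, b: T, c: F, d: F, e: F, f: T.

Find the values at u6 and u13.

u0 = a NAND b = F NAND T = T
u1 = NOT c = NOT F = T
u2 = f AND b = T AND T = T
u3 = u1 NOR f = T NOR T = F
u5 = e XOR u2 = F XOR T = T
u6 = e AND u5 = F AND T = F
u8 = e XNOR u0 = F XNOR T = F
u11 = u8 NOR u3 = F NOR F = T
u13 = u11 AND u1 = T AND T = T

u6 = F; u13 = T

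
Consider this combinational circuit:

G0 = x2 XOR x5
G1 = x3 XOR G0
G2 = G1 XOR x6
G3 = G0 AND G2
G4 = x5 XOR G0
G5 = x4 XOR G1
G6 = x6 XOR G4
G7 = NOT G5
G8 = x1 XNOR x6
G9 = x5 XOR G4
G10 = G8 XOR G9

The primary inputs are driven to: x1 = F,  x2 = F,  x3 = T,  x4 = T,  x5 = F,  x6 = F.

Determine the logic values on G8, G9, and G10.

G8 = T; G9 = F; G10 = T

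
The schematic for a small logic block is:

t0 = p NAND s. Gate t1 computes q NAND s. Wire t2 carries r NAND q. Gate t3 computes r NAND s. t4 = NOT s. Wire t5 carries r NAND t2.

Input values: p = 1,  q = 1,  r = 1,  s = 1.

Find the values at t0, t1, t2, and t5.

t0 = p NAND s = 1 NAND 1 = 0
t1 = q NAND s = 1 NAND 1 = 0
t2 = r NAND q = 1 NAND 1 = 0
t5 = r NAND t2 = 1 NAND 0 = 1

t0 = 0, t1 = 0, t2 = 0, t5 = 1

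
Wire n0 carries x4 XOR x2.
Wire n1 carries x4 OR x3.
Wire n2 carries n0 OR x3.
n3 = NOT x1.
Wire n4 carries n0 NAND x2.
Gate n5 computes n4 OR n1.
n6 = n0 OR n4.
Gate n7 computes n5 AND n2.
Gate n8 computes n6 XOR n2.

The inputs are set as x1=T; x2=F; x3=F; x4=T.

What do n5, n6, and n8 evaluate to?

n5 = T  n6 = T  n8 = F

n0 = x4 XOR x2 = T XOR F = T
n1 = x4 OR x3 = T OR F = T
n2 = n0 OR x3 = T OR F = T
n4 = n0 NAND x2 = T NAND F = T
n5 = n4 OR n1 = T OR T = T
n6 = n0 OR n4 = T OR T = T
n8 = n6 XOR n2 = T XOR T = F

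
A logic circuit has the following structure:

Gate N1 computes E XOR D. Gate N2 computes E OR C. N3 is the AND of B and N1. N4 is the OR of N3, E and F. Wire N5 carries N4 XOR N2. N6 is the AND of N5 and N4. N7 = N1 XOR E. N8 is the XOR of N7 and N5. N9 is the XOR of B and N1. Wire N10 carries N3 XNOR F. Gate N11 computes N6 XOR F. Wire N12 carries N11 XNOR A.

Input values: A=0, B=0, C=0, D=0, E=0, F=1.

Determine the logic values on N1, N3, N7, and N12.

N1 = E XOR D = 0 XOR 0 = 0
N2 = E OR C = 0 OR 0 = 0
N3 = B AND N1 = 0 AND 0 = 0
N4 = N3 OR E OR F = 0 OR 0 OR 1 = 1
N5 = N4 XOR N2 = 1 XOR 0 = 1
N6 = N5 AND N4 = 1 AND 1 = 1
N7 = N1 XOR E = 0 XOR 0 = 0
N11 = N6 XOR F = 1 XOR 1 = 0
N12 = N11 XNOR A = 0 XNOR 0 = 1

N1 = 0  N3 = 0  N7 = 0  N12 = 1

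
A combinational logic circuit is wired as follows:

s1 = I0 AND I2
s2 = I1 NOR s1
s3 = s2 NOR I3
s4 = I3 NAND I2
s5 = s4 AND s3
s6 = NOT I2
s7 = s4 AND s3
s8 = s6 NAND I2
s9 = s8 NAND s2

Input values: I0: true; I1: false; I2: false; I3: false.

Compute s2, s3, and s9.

s2 = true  s3 = false  s9 = false

s1 = I0 AND I2 = true AND false = false
s2 = I1 NOR s1 = false NOR false = true
s3 = s2 NOR I3 = true NOR false = false
s6 = NOT I2 = NOT false = true
s8 = s6 NAND I2 = true NAND false = true
s9 = s8 NAND s2 = true NAND true = false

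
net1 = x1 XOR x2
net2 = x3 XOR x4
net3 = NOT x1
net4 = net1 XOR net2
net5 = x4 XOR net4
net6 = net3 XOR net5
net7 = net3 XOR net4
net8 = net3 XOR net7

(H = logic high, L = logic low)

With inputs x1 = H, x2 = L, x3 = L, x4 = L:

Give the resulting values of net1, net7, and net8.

net1 = x1 XOR x2 = H XOR L = H
net2 = x3 XOR x4 = L XOR L = L
net3 = NOT x1 = NOT H = L
net4 = net1 XOR net2 = H XOR L = H
net7 = net3 XOR net4 = L XOR H = H
net8 = net3 XOR net7 = L XOR H = H

net1 = H; net7 = H; net8 = H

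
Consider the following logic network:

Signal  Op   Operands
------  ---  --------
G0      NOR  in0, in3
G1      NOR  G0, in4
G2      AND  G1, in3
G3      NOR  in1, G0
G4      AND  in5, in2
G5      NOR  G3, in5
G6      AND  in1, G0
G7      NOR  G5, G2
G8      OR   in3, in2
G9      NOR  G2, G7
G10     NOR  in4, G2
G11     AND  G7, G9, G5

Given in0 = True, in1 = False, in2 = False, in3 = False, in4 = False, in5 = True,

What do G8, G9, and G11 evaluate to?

G8 = False  G9 = False  G11 = False

G0 = in0 NOR in3 = True NOR False = False
G1 = G0 NOR in4 = False NOR False = True
G2 = G1 AND in3 = True AND False = False
G3 = in1 NOR G0 = False NOR False = True
G5 = G3 NOR in5 = True NOR True = False
G7 = G5 NOR G2 = False NOR False = True
G8 = in3 OR in2 = False OR False = False
G9 = G2 NOR G7 = False NOR True = False
G11 = G7 AND G9 AND G5 = True AND False AND False = False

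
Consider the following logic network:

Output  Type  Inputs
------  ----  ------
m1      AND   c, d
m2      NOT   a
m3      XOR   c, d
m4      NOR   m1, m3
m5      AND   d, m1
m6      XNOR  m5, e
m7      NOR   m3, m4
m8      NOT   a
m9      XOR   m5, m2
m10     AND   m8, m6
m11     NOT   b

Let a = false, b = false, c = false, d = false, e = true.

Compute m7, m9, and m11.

m7 = false; m9 = true; m11 = true

m1 = c AND d = false AND false = false
m2 = NOT a = NOT false = true
m3 = c XOR d = false XOR false = false
m4 = m1 NOR m3 = false NOR false = true
m5 = d AND m1 = false AND false = false
m7 = m3 NOR m4 = false NOR true = false
m9 = m5 XOR m2 = false XOR true = true
m11 = NOT b = NOT false = true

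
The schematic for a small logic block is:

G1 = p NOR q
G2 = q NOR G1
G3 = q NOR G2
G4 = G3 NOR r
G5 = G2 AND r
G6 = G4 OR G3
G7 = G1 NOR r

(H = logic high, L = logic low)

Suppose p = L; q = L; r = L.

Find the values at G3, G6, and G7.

G1 = p NOR q = L NOR L = H
G2 = q NOR G1 = L NOR H = L
G3 = q NOR G2 = L NOR L = H
G4 = G3 NOR r = H NOR L = L
G6 = G4 OR G3 = L OR H = H
G7 = G1 NOR r = H NOR L = L

G3 = H, G6 = H, G7 = L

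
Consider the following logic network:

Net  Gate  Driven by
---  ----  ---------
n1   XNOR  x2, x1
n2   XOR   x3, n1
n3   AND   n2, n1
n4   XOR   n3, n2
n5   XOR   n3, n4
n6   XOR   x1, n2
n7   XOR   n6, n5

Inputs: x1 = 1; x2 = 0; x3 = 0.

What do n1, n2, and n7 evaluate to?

n1 = 0; n2 = 0; n7 = 1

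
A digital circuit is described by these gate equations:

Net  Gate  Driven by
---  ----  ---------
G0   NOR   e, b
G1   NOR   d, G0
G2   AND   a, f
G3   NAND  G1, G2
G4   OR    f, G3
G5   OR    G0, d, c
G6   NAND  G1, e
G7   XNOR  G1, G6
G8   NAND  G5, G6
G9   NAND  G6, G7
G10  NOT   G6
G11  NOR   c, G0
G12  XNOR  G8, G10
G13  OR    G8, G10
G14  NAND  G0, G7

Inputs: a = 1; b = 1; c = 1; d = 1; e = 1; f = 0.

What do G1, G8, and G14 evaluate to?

G0 = e NOR b = 1 NOR 1 = 0
G1 = d NOR G0 = 1 NOR 0 = 0
G5 = G0 OR d OR c = 0 OR 1 OR 1 = 1
G6 = G1 NAND e = 0 NAND 1 = 1
G7 = G1 XNOR G6 = 0 XNOR 1 = 0
G8 = G5 NAND G6 = 1 NAND 1 = 0
G14 = G0 NAND G7 = 0 NAND 0 = 1

G1 = 0; G8 = 0; G14 = 1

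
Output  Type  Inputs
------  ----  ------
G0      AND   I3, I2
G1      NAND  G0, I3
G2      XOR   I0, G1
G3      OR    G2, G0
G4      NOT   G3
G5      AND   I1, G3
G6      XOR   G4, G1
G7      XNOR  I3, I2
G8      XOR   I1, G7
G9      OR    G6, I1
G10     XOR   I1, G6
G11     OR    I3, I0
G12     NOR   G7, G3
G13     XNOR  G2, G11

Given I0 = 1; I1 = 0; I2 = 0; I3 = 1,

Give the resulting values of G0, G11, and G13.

G0 = I3 AND I2 = 1 AND 0 = 0
G1 = G0 NAND I3 = 0 NAND 1 = 1
G2 = I0 XOR G1 = 1 XOR 1 = 0
G11 = I3 OR I0 = 1 OR 1 = 1
G13 = G2 XNOR G11 = 0 XNOR 1 = 0

G0 = 0; G11 = 1; G13 = 0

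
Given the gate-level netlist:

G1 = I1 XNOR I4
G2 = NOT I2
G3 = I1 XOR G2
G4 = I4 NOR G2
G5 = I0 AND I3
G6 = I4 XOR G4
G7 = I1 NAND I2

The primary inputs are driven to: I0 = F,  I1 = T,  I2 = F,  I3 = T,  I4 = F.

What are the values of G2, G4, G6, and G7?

G2 = NOT I2 = NOT F = T
G4 = I4 NOR G2 = F NOR T = F
G6 = I4 XOR G4 = F XOR F = F
G7 = I1 NAND I2 = T NAND F = T

G2 = T  G4 = F  G6 = F  G7 = T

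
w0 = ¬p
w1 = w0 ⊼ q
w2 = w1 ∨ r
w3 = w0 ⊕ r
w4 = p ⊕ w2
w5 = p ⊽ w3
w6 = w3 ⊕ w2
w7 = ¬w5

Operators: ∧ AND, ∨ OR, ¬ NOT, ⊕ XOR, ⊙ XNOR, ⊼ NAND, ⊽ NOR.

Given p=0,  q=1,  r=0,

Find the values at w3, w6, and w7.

w3 = 1, w6 = 1, w7 = 1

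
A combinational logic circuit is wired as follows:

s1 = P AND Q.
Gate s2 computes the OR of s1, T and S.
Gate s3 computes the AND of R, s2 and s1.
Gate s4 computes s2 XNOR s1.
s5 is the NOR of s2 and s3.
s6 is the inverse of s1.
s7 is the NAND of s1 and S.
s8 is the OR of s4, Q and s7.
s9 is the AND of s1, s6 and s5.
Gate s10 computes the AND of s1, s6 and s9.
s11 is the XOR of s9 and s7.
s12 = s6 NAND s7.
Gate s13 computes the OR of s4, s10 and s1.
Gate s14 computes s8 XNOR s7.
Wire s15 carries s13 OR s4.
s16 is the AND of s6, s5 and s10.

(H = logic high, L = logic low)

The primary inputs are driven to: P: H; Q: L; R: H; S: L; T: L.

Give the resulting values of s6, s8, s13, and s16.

s1 = P AND Q = H AND L = L
s2 = s1 OR T OR S = L OR L OR L = L
s3 = R AND s2 AND s1 = H AND L AND L = L
s4 = s2 XNOR s1 = L XNOR L = H
s5 = s2 NOR s3 = L NOR L = H
s6 = NOT s1 = NOT L = H
s7 = s1 NAND S = L NAND L = H
s8 = s4 OR Q OR s7 = H OR L OR H = H
s9 = s1 AND s6 AND s5 = L AND H AND H = L
s10 = s1 AND s6 AND s9 = L AND H AND L = L
s13 = s4 OR s10 OR s1 = H OR L OR L = H
s16 = s6 AND s5 AND s10 = H AND H AND L = L

s6 = H; s8 = H; s13 = H; s16 = L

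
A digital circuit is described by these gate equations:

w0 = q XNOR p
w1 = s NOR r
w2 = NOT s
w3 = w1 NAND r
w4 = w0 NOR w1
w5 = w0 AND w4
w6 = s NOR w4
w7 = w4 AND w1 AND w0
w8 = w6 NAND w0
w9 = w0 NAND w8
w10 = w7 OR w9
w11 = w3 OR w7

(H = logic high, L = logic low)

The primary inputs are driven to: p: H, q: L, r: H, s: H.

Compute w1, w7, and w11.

w1 = L, w7 = L, w11 = H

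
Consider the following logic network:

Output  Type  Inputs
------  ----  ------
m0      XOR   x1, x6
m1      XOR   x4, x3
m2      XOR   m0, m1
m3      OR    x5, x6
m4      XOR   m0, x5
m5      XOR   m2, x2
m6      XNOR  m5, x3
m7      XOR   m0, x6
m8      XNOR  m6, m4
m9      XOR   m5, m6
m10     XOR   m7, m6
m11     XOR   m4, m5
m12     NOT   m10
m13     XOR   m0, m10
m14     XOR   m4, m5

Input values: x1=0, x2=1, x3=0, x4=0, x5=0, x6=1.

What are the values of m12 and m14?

m12 = 0; m14 = 1

m0 = x1 XOR x6 = 0 XOR 1 = 1
m1 = x4 XOR x3 = 0 XOR 0 = 0
m2 = m0 XOR m1 = 1 XOR 0 = 1
m4 = m0 XOR x5 = 1 XOR 0 = 1
m5 = m2 XOR x2 = 1 XOR 1 = 0
m6 = m5 XNOR x3 = 0 XNOR 0 = 1
m7 = m0 XOR x6 = 1 XOR 1 = 0
m10 = m7 XOR m6 = 0 XOR 1 = 1
m12 = NOT m10 = NOT 1 = 0
m14 = m4 XOR m5 = 1 XOR 0 = 1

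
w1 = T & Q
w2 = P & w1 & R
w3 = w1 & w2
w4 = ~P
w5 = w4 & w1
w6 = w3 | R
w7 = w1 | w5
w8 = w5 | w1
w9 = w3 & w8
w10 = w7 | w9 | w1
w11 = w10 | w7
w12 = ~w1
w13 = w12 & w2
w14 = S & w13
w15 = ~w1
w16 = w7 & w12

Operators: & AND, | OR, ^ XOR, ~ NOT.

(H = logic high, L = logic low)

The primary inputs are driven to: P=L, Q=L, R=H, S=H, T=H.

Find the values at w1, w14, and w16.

w1 = L, w14 = L, w16 = L

w1 = T AND Q = H AND L = L
w2 = P AND w1 AND R = L AND L AND H = L
w4 = NOT P = NOT L = H
w5 = w4 AND w1 = H AND L = L
w7 = w1 OR w5 = L OR L = L
w12 = NOT w1 = NOT L = H
w13 = w12 AND w2 = H AND L = L
w14 = S AND w13 = H AND L = L
w16 = w7 AND w12 = L AND H = L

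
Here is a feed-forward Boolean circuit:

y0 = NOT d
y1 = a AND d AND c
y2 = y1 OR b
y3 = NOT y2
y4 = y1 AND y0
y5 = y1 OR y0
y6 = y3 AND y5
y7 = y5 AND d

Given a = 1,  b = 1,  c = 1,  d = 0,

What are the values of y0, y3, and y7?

y0 = NOT d = NOT 0 = 1
y1 = a AND d AND c = 1 AND 0 AND 1 = 0
y2 = y1 OR b = 0 OR 1 = 1
y3 = NOT y2 = NOT 1 = 0
y5 = y1 OR y0 = 0 OR 1 = 1
y7 = y5 AND d = 1 AND 0 = 0

y0 = 1, y3 = 0, y7 = 0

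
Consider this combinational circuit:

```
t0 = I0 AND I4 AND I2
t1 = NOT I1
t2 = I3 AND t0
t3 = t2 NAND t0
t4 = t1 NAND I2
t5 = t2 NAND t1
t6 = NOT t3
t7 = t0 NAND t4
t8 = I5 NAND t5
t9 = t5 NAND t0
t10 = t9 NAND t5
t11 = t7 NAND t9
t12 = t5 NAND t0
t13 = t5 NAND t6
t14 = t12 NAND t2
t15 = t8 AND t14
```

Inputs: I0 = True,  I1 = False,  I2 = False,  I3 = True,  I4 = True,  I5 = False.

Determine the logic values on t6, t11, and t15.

t0 = I0 AND I4 AND I2 = True AND True AND False = False
t1 = NOT I1 = NOT False = True
t2 = I3 AND t0 = True AND False = False
t3 = t2 NAND t0 = False NAND False = True
t4 = t1 NAND I2 = True NAND False = True
t5 = t2 NAND t1 = False NAND True = True
t6 = NOT t3 = NOT True = False
t7 = t0 NAND t4 = False NAND True = True
t8 = I5 NAND t5 = False NAND True = True
t9 = t5 NAND t0 = True NAND False = True
t11 = t7 NAND t9 = True NAND True = False
t12 = t5 NAND t0 = True NAND False = True
t14 = t12 NAND t2 = True NAND False = True
t15 = t8 AND t14 = True AND True = True

t6 = False  t11 = False  t15 = True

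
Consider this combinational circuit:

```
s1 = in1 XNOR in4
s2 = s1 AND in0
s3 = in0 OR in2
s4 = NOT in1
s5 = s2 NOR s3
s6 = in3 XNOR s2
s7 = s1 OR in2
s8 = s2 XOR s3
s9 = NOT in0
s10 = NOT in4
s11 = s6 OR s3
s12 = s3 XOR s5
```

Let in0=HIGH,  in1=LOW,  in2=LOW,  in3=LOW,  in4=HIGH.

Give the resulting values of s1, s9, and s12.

s1 = LOW  s9 = LOW  s12 = HIGH

s1 = in1 XNOR in4 = LOW XNOR HIGH = LOW
s2 = s1 AND in0 = LOW AND HIGH = LOW
s3 = in0 OR in2 = HIGH OR LOW = HIGH
s5 = s2 NOR s3 = LOW NOR HIGH = LOW
s9 = NOT in0 = NOT HIGH = LOW
s12 = s3 XOR s5 = HIGH XOR LOW = HIGH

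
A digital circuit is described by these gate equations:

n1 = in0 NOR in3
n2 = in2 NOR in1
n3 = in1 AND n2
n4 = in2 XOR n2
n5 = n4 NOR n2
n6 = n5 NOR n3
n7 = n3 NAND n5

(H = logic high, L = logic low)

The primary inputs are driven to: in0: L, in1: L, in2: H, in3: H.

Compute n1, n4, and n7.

n1 = in0 NOR in3 = L NOR H = L
n2 = in2 NOR in1 = H NOR L = L
n3 = in1 AND n2 = L AND L = L
n4 = in2 XOR n2 = H XOR L = H
n5 = n4 NOR n2 = H NOR L = L
n7 = n3 NAND n5 = L NAND L = H

n1 = L  n4 = H  n7 = H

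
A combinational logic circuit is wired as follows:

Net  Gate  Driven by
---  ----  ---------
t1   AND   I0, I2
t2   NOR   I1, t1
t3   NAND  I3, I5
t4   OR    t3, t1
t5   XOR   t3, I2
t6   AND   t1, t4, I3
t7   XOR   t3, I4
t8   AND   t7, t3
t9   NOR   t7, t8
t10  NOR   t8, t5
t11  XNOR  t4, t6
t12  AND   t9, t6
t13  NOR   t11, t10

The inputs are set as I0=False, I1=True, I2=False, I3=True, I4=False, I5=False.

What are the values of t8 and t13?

t1 = I0 AND I2 = False AND False = False
t3 = I3 NAND I5 = True NAND False = True
t4 = t3 OR t1 = True OR False = True
t5 = t3 XOR I2 = True XOR False = True
t6 = t1 AND t4 AND I3 = False AND True AND True = False
t7 = t3 XOR I4 = True XOR False = True
t8 = t7 AND t3 = True AND True = True
t10 = t8 NOR t5 = True NOR True = False
t11 = t4 XNOR t6 = True XNOR False = False
t13 = t11 NOR t10 = False NOR False = True

t8 = True, t13 = True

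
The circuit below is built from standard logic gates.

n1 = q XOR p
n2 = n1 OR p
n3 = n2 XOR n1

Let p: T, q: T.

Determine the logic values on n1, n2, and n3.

n1 = q XOR p = T XOR T = F
n2 = n1 OR p = F OR T = T
n3 = n2 XOR n1 = T XOR F = T

n1 = F, n2 = T, n3 = T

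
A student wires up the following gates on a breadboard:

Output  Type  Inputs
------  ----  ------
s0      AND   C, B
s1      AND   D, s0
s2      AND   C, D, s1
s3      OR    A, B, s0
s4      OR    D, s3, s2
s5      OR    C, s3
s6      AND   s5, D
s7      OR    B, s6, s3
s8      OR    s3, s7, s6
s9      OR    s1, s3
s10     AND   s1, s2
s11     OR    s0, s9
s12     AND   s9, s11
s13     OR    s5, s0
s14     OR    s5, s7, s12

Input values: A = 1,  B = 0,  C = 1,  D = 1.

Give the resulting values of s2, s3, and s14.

s2 = 0; s3 = 1; s14 = 1

s0 = C AND B = 1 AND 0 = 0
s1 = D AND s0 = 1 AND 0 = 0
s2 = C AND D AND s1 = 1 AND 1 AND 0 = 0
s3 = A OR B OR s0 = 1 OR 0 OR 0 = 1
s5 = C OR s3 = 1 OR 1 = 1
s6 = s5 AND D = 1 AND 1 = 1
s7 = B OR s6 OR s3 = 0 OR 1 OR 1 = 1
s9 = s1 OR s3 = 0 OR 1 = 1
s11 = s0 OR s9 = 0 OR 1 = 1
s12 = s9 AND s11 = 1 AND 1 = 1
s14 = s5 OR s7 OR s12 = 1 OR 1 OR 1 = 1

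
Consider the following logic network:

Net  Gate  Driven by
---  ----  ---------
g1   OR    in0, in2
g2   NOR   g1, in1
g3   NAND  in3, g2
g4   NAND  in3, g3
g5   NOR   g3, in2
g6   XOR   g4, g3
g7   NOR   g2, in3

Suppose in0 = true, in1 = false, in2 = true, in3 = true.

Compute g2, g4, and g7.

g2 = false  g4 = false  g7 = false

g1 = in0 OR in2 = true OR true = true
g2 = g1 NOR in1 = true NOR false = false
g3 = in3 NAND g2 = true NAND false = true
g4 = in3 NAND g3 = true NAND true = false
g7 = g2 NOR in3 = false NOR true = false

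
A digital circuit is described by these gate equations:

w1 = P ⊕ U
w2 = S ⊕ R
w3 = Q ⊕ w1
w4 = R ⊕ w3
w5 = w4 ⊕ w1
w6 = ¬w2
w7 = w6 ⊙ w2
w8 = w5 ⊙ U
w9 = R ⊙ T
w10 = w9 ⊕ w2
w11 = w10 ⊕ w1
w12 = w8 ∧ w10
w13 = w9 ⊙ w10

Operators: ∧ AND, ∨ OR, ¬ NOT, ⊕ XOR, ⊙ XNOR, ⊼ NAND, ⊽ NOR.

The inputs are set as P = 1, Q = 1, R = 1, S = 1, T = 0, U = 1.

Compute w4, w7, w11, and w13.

w1 = P XOR U = 1 XOR 1 = 0
w2 = S XOR R = 1 XOR 1 = 0
w3 = Q XOR w1 = 1 XOR 0 = 1
w4 = R XOR w3 = 1 XOR 1 = 0
w6 = NOT w2 = NOT 0 = 1
w7 = w6 XNOR w2 = 1 XNOR 0 = 0
w9 = R XNOR T = 1 XNOR 0 = 0
w10 = w9 XOR w2 = 0 XOR 0 = 0
w11 = w10 XOR w1 = 0 XOR 0 = 0
w13 = w9 XNOR w10 = 0 XNOR 0 = 1

w4 = 0, w7 = 0, w11 = 0, w13 = 1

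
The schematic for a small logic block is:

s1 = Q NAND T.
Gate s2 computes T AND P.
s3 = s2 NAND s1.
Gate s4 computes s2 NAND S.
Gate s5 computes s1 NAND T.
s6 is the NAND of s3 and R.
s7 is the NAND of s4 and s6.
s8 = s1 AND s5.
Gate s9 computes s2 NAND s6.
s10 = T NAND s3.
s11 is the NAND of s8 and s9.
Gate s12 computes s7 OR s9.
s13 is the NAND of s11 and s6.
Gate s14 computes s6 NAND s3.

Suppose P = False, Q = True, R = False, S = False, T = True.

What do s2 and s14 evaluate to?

s1 = Q NAND T = True NAND True = False
s2 = T AND P = True AND False = False
s3 = s2 NAND s1 = False NAND False = True
s6 = s3 NAND R = True NAND False = True
s14 = s6 NAND s3 = True NAND True = False

s2 = False  s14 = False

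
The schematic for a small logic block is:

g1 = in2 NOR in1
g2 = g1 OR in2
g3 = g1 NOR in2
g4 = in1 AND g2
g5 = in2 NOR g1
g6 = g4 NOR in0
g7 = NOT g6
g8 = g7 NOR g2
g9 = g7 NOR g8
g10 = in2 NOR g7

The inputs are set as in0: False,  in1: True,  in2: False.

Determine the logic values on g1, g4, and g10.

g1 = False, g4 = False, g10 = True

g1 = in2 NOR in1 = False NOR True = False
g2 = g1 OR in2 = False OR False = False
g4 = in1 AND g2 = True AND False = False
g6 = g4 NOR in0 = False NOR False = True
g7 = NOT g6 = NOT True = False
g10 = in2 NOR g7 = False NOR False = True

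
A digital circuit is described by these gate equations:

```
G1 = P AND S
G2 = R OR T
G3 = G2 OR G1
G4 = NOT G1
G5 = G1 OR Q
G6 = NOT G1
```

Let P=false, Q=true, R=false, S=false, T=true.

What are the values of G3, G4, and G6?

G3 = true; G4 = true; G6 = true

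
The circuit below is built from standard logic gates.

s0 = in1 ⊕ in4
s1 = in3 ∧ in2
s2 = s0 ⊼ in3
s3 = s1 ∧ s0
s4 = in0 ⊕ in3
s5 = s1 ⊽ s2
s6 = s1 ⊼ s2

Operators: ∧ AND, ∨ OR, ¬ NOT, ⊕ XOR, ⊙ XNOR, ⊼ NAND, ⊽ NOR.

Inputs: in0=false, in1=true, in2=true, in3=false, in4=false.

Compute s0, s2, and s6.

s0 = true, s2 = true, s6 = true

s0 = in1 XOR in4 = true XOR false = true
s1 = in3 AND in2 = false AND true = false
s2 = s0 NAND in3 = true NAND false = true
s6 = s1 NAND s2 = false NAND true = true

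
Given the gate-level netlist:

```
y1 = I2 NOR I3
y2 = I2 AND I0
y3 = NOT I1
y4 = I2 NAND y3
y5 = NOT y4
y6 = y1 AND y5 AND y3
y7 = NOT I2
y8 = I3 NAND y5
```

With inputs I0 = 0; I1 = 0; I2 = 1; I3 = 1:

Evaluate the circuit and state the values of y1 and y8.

y1 = I2 NOR I3 = 1 NOR 1 = 0
y3 = NOT I1 = NOT 0 = 1
y4 = I2 NAND y3 = 1 NAND 1 = 0
y5 = NOT y4 = NOT 0 = 1
y8 = I3 NAND y5 = 1 NAND 1 = 0

y1 = 0, y8 = 0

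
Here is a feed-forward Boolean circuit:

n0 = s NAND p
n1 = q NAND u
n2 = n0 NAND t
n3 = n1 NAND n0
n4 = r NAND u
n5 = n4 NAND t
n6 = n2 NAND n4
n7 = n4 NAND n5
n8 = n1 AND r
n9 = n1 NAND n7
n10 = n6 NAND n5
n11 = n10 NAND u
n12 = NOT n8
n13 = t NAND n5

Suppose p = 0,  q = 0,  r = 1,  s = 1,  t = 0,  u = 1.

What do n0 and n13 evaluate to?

n0 = 1; n13 = 1

n0 = s NAND p = 1 NAND 0 = 1
n4 = r NAND u = 1 NAND 1 = 0
n5 = n4 NAND t = 0 NAND 0 = 1
n13 = t NAND n5 = 0 NAND 1 = 1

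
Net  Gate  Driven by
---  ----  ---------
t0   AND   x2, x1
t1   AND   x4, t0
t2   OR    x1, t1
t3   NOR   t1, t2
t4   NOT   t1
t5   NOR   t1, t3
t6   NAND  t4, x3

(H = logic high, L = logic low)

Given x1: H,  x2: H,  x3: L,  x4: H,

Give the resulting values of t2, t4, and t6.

t2 = H  t4 = L  t6 = H

t0 = x2 AND x1 = H AND H = H
t1 = x4 AND t0 = H AND H = H
t2 = x1 OR t1 = H OR H = H
t4 = NOT t1 = NOT H = L
t6 = t4 NAND x3 = L NAND L = H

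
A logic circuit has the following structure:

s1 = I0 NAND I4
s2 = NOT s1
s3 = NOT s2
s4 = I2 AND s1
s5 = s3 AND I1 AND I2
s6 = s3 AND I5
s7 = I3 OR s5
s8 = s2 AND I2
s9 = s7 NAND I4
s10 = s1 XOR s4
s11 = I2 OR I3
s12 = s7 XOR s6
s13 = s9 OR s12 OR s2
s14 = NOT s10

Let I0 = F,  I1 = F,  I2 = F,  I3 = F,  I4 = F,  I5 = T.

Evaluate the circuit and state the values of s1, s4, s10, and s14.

s1 = T  s4 = F  s10 = T  s14 = F

s1 = I0 NAND I4 = F NAND F = T
s4 = I2 AND s1 = F AND T = F
s10 = s1 XOR s4 = T XOR F = T
s14 = NOT s10 = NOT T = F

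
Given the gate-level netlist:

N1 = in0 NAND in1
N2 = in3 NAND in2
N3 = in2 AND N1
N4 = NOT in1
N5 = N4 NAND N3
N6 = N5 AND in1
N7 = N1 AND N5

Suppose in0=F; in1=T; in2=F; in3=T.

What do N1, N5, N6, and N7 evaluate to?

N1 = in0 NAND in1 = F NAND T = T
N3 = in2 AND N1 = F AND T = F
N4 = NOT in1 = NOT T = F
N5 = N4 NAND N3 = F NAND F = T
N6 = N5 AND in1 = T AND T = T
N7 = N1 AND N5 = T AND T = T

N1 = T; N5 = T; N6 = T; N7 = T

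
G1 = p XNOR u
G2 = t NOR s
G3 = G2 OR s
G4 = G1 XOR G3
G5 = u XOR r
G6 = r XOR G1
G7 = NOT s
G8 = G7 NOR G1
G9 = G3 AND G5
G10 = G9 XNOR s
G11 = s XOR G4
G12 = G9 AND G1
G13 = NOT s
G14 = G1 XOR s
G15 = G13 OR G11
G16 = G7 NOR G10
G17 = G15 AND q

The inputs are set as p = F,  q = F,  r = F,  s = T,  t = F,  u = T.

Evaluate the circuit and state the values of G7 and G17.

G7 = F, G17 = F

G1 = p XNOR u = F XNOR T = F
G2 = t NOR s = F NOR T = F
G3 = G2 OR s = F OR T = T
G4 = G1 XOR G3 = F XOR T = T
G7 = NOT s = NOT T = F
G11 = s XOR G4 = T XOR T = F
G13 = NOT s = NOT T = F
G15 = G13 OR G11 = F OR F = F
G17 = G15 AND q = F AND F = F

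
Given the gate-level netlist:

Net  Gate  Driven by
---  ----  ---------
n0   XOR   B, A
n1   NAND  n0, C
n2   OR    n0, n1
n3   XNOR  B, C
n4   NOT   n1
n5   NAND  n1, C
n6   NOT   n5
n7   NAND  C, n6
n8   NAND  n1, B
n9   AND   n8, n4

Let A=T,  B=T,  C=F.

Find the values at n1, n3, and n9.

n0 = B XOR A = T XOR T = F
n1 = n0 NAND C = F NAND F = T
n3 = B XNOR C = T XNOR F = F
n4 = NOT n1 = NOT T = F
n8 = n1 NAND B = T NAND T = F
n9 = n8 AND n4 = F AND F = F

n1 = T; n3 = F; n9 = F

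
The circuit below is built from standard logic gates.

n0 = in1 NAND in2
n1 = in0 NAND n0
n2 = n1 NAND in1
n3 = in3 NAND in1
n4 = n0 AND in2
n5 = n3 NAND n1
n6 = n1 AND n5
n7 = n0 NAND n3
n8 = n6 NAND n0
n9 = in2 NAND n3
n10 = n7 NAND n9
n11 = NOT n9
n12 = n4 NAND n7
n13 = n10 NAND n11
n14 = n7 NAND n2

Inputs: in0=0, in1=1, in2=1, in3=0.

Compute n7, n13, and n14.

n7 = 1  n13 = 0  n14 = 1

n0 = in1 NAND in2 = 1 NAND 1 = 0
n1 = in0 NAND n0 = 0 NAND 0 = 1
n2 = n1 NAND in1 = 1 NAND 1 = 0
n3 = in3 NAND in1 = 0 NAND 1 = 1
n7 = n0 NAND n3 = 0 NAND 1 = 1
n9 = in2 NAND n3 = 1 NAND 1 = 0
n10 = n7 NAND n9 = 1 NAND 0 = 1
n11 = NOT n9 = NOT 0 = 1
n13 = n10 NAND n11 = 1 NAND 1 = 0
n14 = n7 NAND n2 = 1 NAND 0 = 1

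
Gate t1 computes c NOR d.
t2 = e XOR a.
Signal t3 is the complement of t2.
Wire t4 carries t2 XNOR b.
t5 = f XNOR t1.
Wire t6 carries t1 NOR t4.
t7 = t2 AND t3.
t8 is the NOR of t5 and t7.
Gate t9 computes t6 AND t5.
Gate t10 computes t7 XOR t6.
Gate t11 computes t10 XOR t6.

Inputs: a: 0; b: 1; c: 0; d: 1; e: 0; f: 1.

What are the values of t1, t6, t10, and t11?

t1 = c NOR d = 0 NOR 1 = 0
t2 = e XOR a = 0 XOR 0 = 0
t3 = NOT t2 = NOT 0 = 1
t4 = t2 XNOR b = 0 XNOR 1 = 0
t6 = t1 NOR t4 = 0 NOR 0 = 1
t7 = t2 AND t3 = 0 AND 1 = 0
t10 = t7 XOR t6 = 0 XOR 1 = 1
t11 = t10 XOR t6 = 1 XOR 1 = 0

t1 = 0; t6 = 1; t10 = 1; t11 = 0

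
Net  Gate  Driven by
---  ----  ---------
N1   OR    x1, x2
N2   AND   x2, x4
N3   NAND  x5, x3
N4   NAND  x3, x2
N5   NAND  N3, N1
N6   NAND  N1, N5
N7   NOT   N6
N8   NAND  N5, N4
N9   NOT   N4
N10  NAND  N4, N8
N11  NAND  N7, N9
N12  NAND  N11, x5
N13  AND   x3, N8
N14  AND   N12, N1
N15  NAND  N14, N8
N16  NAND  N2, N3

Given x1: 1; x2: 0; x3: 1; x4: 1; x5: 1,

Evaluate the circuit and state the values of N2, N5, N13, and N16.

N2 = 0, N5 = 1, N13 = 0, N16 = 1

N1 = x1 OR x2 = 1 OR 0 = 1
N2 = x2 AND x4 = 0 AND 1 = 0
N3 = x5 NAND x3 = 1 NAND 1 = 0
N4 = x3 NAND x2 = 1 NAND 0 = 1
N5 = N3 NAND N1 = 0 NAND 1 = 1
N8 = N5 NAND N4 = 1 NAND 1 = 0
N13 = x3 AND N8 = 1 AND 0 = 0
N16 = N2 NAND N3 = 0 NAND 0 = 1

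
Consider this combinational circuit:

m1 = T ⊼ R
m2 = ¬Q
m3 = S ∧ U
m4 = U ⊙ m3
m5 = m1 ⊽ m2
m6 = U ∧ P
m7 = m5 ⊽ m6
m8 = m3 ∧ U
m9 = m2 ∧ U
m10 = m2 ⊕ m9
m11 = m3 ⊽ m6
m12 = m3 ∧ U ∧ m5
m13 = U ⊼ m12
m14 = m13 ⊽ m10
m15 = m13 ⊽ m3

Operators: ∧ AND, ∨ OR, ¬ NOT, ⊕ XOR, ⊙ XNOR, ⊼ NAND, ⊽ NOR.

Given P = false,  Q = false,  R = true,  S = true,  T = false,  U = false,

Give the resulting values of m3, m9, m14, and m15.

m3 = false; m9 = false; m14 = false; m15 = false

m1 = T NAND R = false NAND true = true
m2 = NOT Q = NOT false = true
m3 = S AND U = true AND false = false
m5 = m1 NOR m2 = true NOR true = false
m9 = m2 AND U = true AND false = false
m10 = m2 XOR m9 = true XOR false = true
m12 = m3 AND U AND m5 = false AND false AND false = false
m13 = U NAND m12 = false NAND false = true
m14 = m13 NOR m10 = true NOR true = false
m15 = m13 NOR m3 = true NOR false = false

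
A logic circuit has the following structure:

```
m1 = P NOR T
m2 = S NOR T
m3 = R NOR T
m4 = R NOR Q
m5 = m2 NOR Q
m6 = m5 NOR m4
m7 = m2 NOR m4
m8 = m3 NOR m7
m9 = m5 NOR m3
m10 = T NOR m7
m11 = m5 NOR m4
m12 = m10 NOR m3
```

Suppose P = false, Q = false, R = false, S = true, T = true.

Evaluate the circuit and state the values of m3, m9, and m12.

m3 = false; m9 = false; m12 = true

m2 = S NOR T = true NOR true = false
m3 = R NOR T = false NOR true = false
m4 = R NOR Q = false NOR false = true
m5 = m2 NOR Q = false NOR false = true
m7 = m2 NOR m4 = false NOR true = false
m9 = m5 NOR m3 = true NOR false = false
m10 = T NOR m7 = true NOR false = false
m12 = m10 NOR m3 = false NOR false = true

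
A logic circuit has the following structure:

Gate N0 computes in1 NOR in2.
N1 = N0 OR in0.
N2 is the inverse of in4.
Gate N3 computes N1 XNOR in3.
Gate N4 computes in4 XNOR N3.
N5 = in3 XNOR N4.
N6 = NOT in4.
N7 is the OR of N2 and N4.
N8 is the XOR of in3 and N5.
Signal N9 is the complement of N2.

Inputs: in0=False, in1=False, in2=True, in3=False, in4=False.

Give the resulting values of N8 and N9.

N0 = in1 NOR in2 = False NOR True = False
N1 = N0 OR in0 = False OR False = False
N2 = NOT in4 = NOT False = True
N3 = N1 XNOR in3 = False XNOR False = True
N4 = in4 XNOR N3 = False XNOR True = False
N5 = in3 XNOR N4 = False XNOR False = True
N8 = in3 XOR N5 = False XOR True = True
N9 = NOT N2 = NOT True = False

N8 = True, N9 = False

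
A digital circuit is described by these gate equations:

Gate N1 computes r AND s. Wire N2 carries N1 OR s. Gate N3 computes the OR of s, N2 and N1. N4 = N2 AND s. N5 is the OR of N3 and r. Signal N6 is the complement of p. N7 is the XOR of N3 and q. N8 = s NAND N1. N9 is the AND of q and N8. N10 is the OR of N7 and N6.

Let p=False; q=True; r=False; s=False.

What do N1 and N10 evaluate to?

N1 = False; N10 = True

N1 = r AND s = False AND False = False
N2 = N1 OR s = False OR False = False
N3 = s OR N2 OR N1 = False OR False OR False = False
N6 = NOT p = NOT False = True
N7 = N3 XOR q = False XOR True = True
N10 = N7 OR N6 = True OR True = True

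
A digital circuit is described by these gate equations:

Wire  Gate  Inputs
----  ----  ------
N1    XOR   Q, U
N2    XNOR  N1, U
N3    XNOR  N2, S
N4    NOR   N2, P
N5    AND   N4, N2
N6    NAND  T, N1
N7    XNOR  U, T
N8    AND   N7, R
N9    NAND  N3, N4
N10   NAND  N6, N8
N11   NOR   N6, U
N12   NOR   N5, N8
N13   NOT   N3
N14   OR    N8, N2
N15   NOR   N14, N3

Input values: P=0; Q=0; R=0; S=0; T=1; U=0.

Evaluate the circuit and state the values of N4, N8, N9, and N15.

N4 = 0  N8 = 0  N9 = 1  N15 = 0

N1 = Q XOR U = 0 XOR 0 = 0
N2 = N1 XNOR U = 0 XNOR 0 = 1
N3 = N2 XNOR S = 1 XNOR 0 = 0
N4 = N2 NOR P = 1 NOR 0 = 0
N7 = U XNOR T = 0 XNOR 1 = 0
N8 = N7 AND R = 0 AND 0 = 0
N9 = N3 NAND N4 = 0 NAND 0 = 1
N14 = N8 OR N2 = 0 OR 1 = 1
N15 = N14 NOR N3 = 1 NOR 0 = 0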